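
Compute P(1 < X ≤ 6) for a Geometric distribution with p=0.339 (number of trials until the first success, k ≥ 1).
0.577592

We have X ~ Geometric(p=0.339) (number of trials until the first success, k ≥ 1).

To find P(1 < X ≤ 6), we use:
P(1 < X ≤ 6) = P(X ≤ 6) - P(X ≤ 1)
                 = F(6) - F(1)
                 = 0.916592 - 0.339000
                 = 0.577592

So there's approximately a 57.8% chance that X falls in this range.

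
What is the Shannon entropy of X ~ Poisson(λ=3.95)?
2.0800 nats

We have X ~ Poisson(λ=3.95).

The Shannon entropy measures the uncertainty or information content of the distribution.

For a Poisson distribution with λ=3.95:
H(X) = 2.0800 nats

(In bits, this would be 3.0008 bits.)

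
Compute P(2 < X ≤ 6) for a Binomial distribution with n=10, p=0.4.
0.777948

We have X ~ Binomial(n=10, p=0.4).

To find P(2 < X ≤ 6), we use:
P(2 < X ≤ 6) = P(X ≤ 6) - P(X ≤ 2)
                 = F(6) - F(2)
                 = 0.945238 - 0.167290
                 = 0.777948

So there's approximately a 77.8% chance that X falls in this range.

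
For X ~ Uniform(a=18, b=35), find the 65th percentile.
29.0500

We have X ~ Uniform(a=18, b=35).

We want to find x such that P(X ≤ x) = 0.65.

This is the 65th percentile, which means 65% of values fall below this point.

Using the inverse CDF (quantile function):
x = F⁻¹(0.65) = 29.0500

Verification: P(X ≤ 29.0500) = 0.65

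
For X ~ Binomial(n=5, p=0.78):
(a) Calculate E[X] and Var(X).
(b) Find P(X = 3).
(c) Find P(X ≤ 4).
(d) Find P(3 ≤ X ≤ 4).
(a) E[X] = 3.9000, Var(X) = 0.8580
(b) P(X = 3) = 0.229683
(c) P(X ≤ 4) = 0.711283
(d) P(3 ≤ X ≤ 4) = 0.636849

We have X ~ Binomial(n=5, p=0.78).

(a) Moments:
E[X] = 3.9000
Var(X) = 0.8580
σ = √Var(X) = 0.9263

(b) Point probability using PMF:
P(X = 3) = 0.229683

(c) Cumulative probability using CDF:
P(X ≤ 4) = F(4) = 0.711283

(d) Range probability:
P(3 ≤ X ≤ 4) = P(X ≤ 4) - P(X ≤ 2)
                   = F(4) - F(2)
                   = 0.711283 - 0.074434
                   = 0.636849

This means approximately 63.7% of outcomes fall in the interval [3, 4].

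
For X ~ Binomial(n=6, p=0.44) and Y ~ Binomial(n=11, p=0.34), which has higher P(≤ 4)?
X has higher probability (P(X ≤ 4) = 0.9373 > P(Y ≤ 4) = 0.6941)

Compute P(≤ 4) for each distribution:

X ~ Binomial(n=6, p=0.44):
P(X ≤ 4) = 0.9373

Y ~ Binomial(n=11, p=0.34):
P(Y ≤ 4) = 0.6941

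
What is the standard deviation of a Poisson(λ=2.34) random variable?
1.5297

We have X ~ Poisson(λ=2.34).

For a Poisson distribution with λ=2.34:
σ = √Var(X) = 1.5297

The standard deviation is the square root of the variance.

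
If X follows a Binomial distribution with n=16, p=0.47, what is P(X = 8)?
0.190796

We have X ~ Binomial(n=16, p=0.47).

For a Binomial distribution, the PMF gives us the probability of each outcome.

Using the PMF formula:
P(X = 8) = 0.190796

Rounded to 4 decimal places: 0.1908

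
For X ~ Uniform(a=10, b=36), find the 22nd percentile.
15.7200

We have X ~ Uniform(a=10, b=36).

We want to find x such that P(X ≤ x) = 0.22.

This is the 22nd percentile, which means 22% of values fall below this point.

Using the inverse CDF (quantile function):
x = F⁻¹(0.22) = 15.7200

Verification: P(X ≤ 15.7200) = 0.22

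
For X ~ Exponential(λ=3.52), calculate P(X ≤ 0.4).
0.755368

We have X ~ Exponential(λ=3.52).

The CDF gives us P(X ≤ k).

Using the CDF:
P(X ≤ 0.4) = 0.755368

This means there's approximately a 75.5% chance that X is at most 0.4.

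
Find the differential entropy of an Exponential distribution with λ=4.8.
-0.5686 nats

We have X ~ Exponential(λ=4.8).

The differential entropy measures the uncertainty or information content of the distribution.

For an Exponential distribution with λ=4.8:
h(X) = -0.5686 nats

(In bits, this would be -0.8203 bits.)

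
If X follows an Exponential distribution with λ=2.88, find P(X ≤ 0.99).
0.942225

We have X ~ Exponential(λ=2.88).

The CDF gives us P(X ≤ k).

Using the CDF:
P(X ≤ 0.99) = 0.942225

This means there's approximately a 94.2% chance that X is at most 0.99.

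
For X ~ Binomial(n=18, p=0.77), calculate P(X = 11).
0.061129

We have X ~ Binomial(n=18, p=0.77).

For a Binomial distribution, the PMF gives us the probability of each outcome.

Using the PMF formula:
P(X = 11) = 0.061129

Rounded to 4 decimal places: 0.0611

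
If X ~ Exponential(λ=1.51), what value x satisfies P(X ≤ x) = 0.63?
0.6584

We have X ~ Exponential(λ=1.51).

We want to find x such that P(X ≤ x) = 0.63.

This is the 63rd percentile, which means 63% of values fall below this point.

Using the inverse CDF (quantile function):
x = F⁻¹(0.63) = 0.6584

Verification: P(X ≤ 0.6584) = 0.63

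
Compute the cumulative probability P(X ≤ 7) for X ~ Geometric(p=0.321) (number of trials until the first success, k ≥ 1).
0.933459

We have X ~ Geometric(p=0.321) (number of trials until the first success, k ≥ 1).

The CDF gives us P(X ≤ k).

Using the CDF:
P(X ≤ 7) = 0.933459

This means there's approximately a 93.3% chance that X is at most 7.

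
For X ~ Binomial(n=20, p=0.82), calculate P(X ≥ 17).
0.502595

We have X ~ Binomial(n=20, p=0.82).

For discrete distributions, P(X ≥ 17) = 1 - P(X ≤ 16).

P(X ≤ 16) = 0.497405
P(X ≥ 17) = 1 - 0.497405 = 0.502595

So there's approximately a 50.3% chance that X is at least 17.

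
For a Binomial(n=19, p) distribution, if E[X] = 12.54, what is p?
p = 0.66

For a Binomial(n, p) distribution:
E[X] = n × p

Given n = 19 and E[X] = 12.54:
12.54 = 19 × p
p = 12.54 / 19 = 0.66

Verification: Binomial(19, 0.66) has E[X] = 12.54 ✓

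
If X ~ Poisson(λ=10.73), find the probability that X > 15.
0.078904

We have X ~ Poisson(λ=10.73).

P(X > 15) = 1 - P(X ≤ 15)
                = 1 - F(15)
                = 1 - 0.921096
                = 0.078904

So there's approximately a 7.9% chance that X exceeds 15.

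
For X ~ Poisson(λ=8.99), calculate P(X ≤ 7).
0.325069

We have X ~ Poisson(λ=8.99).

The CDF gives us P(X ≤ k).

Using the CDF:
P(X ≤ 7) = 0.325069

This means there's approximately a 32.5% chance that X is at most 7.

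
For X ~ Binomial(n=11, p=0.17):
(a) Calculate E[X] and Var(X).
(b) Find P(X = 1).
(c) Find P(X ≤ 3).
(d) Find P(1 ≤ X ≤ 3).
(a) E[X] = 1.8700, Var(X) = 1.5521
(b) P(X = 1) = 0.290150
(c) P(X ≤ 3) = 0.898656
(d) P(1 ≤ X ≤ 3) = 0.769872

We have X ~ Binomial(n=11, p=0.17).

(a) Moments:
E[X] = 1.8700
Var(X) = 1.5521
σ = √Var(X) = 1.2458

(b) Point probability using PMF:
P(X = 1) = 0.290150

(c) Cumulative probability using CDF:
P(X ≤ 3) = F(3) = 0.898656

(d) Range probability:
P(1 ≤ X ≤ 3) = P(X ≤ 3) - P(X ≤ 0)
                   = F(3) - F(0)
                   = 0.898656 - 0.128783
                   = 0.769872

This means approximately 77.0% of outcomes fall in the interval [1, 3].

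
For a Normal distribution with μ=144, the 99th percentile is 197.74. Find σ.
σ = 23.1006

For X ~ Normal(μ, σ), the p-th percentile satisfies x = μ + z_p × σ,
where z_p = Φ⁻¹(p) is the standard normal quantile.

Step 1: z_{0.99} = Φ⁻¹(0.99) = 2.3263

Step 2: Solve for σ:
197.74 = 144 + 2.3263 × σ
σ = (197.74 - 144) / 2.3263
σ = 53.74 / 2.3263
σ = 23.1006

Verification: μ + z × σ = 144 + 2.3263 × 23.1006 = 197.74 ✓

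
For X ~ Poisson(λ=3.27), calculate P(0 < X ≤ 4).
0.730034

We have X ~ Poisson(λ=3.27).

To find P(0 < X ≤ 4), we use:
P(0 < X ≤ 4) = P(X ≤ 4) - P(X ≤ 0)
                 = F(4) - F(0)
                 = 0.768040 - 0.038006
                 = 0.730034

So there's approximately a 73.0% chance that X falls in this range.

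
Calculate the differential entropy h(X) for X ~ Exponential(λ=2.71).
0.0031 nats

We have X ~ Exponential(λ=2.71).

The differential entropy measures the uncertainty or information content of the distribution.

For an Exponential distribution with λ=2.71:
h(X) = 0.0031 nats

(In bits, this would be 0.0044 bits.)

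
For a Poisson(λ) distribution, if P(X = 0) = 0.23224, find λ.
λ = 1.4600

For a Poisson(λ) distribution, the PMF at 0 is:
P(X = 0) = λ^0 e^(-λ) / 0! = e^(-λ)

Given P(X = 0) = 0.23224:
e^(-λ) = 0.23224
-λ = ln(0.23224)
λ = -ln(0.23224) = 1.4600

Verification: e^(-1.4600) = 0.23224 ✓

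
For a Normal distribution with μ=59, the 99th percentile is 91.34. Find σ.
σ = 13.9016

For X ~ Normal(μ, σ), the p-th percentile satisfies x = μ + z_p × σ,
where z_p = Φ⁻¹(p) is the standard normal quantile.

Step 1: z_{0.99} = Φ⁻¹(0.99) = 2.3263

Step 2: Solve for σ:
91.34 = 59 + 2.3263 × σ
σ = (91.34 - 59) / 2.3263
σ = 32.34 / 2.3263
σ = 13.9016

Verification: μ + z × σ = 59 + 2.3263 × 13.9016 = 91.34 ✓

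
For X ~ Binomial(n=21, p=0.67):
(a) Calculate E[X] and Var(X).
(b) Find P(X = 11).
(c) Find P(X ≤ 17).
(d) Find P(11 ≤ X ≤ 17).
(a) E[X] = 14.0700, Var(X) = 4.6431
(b) P(X = 11) = 0.065976
(c) P(X ≤ 17) = 0.950755
(d) P(11 ≤ X ≤ 17) = 0.898736

We have X ~ Binomial(n=21, p=0.67).

(a) Moments:
E[X] = 14.0700
Var(X) = 4.6431
σ = √Var(X) = 2.1548

(b) Point probability using PMF:
P(X = 11) = 0.065976

(c) Cumulative probability using CDF:
P(X ≤ 17) = F(17) = 0.950755

(d) Range probability:
P(11 ≤ X ≤ 17) = P(X ≤ 17) - P(X ≤ 10)
                   = F(17) - F(10)
                   = 0.950755 - 0.052019
                   = 0.898736

This means approximately 89.9% of outcomes fall in the interval [11, 17].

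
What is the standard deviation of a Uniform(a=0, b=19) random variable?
5.4848

We have X ~ Uniform(a=0, b=19).

For a Uniform distribution with a=0, b=19:
σ = √Var(X) = 5.4848

The standard deviation is the square root of the variance.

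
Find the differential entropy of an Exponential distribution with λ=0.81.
1.2107 nats

We have X ~ Exponential(λ=0.81).

The differential entropy measures the uncertainty or information content of the distribution.

For an Exponential distribution with λ=0.81:
h(X) = 1.2107 nats

(In bits, this would be 1.7467 bits.)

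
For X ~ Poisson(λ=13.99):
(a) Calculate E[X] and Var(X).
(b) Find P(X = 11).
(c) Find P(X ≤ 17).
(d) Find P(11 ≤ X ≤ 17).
(a) E[X] = 13.9900, Var(X) = 13.9900
(b) P(X = 11) = 0.084539
(c) P(X ≤ 17) = 0.827913
(d) P(11 ≤ X ≤ 17) = 0.651568

We have X ~ Poisson(λ=13.99).

(a) Moments:
E[X] = 13.9900
Var(X) = 13.9900
σ = √Var(X) = 3.7403

(b) Point probability using PMF:
P(X = 11) = 0.084539

(c) Cumulative probability using CDF:
P(X ≤ 17) = F(17) = 0.827913

(d) Range probability:
P(11 ≤ X ≤ 17) = P(X ≤ 17) - P(X ≤ 10)
                   = F(17) - F(10)
                   = 0.827913 - 0.176345
                   = 0.651568

This means approximately 65.2% of outcomes fall in the interval [11, 17].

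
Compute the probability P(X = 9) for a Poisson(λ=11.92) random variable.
0.089111

We have X ~ Poisson(λ=11.92).

For a Poisson distribution, the PMF gives us the probability of each outcome.

Using the PMF formula:
P(X = 9) = 0.089111

Rounded to 4 decimal places: 0.0891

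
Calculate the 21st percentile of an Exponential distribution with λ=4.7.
0.0502

We have X ~ Exponential(λ=4.7).

We want to find x such that P(X ≤ x) = 0.21.

This is the 21st percentile, which means 21% of values fall below this point.

Using the inverse CDF (quantile function):
x = F⁻¹(0.21) = 0.0502

Verification: P(X ≤ 0.0502) = 0.21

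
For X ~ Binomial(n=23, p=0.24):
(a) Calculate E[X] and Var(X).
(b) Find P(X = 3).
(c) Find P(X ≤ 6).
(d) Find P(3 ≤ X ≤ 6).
(a) E[X] = 5.5200, Var(X) = 4.1952
(b) P(X = 3) = 0.101187
(c) P(X ≤ 6) = 0.695077
(d) P(3 ≤ X ≤ 6) = 0.634310

We have X ~ Binomial(n=23, p=0.24).

(a) Moments:
E[X] = 5.5200
Var(X) = 4.1952
σ = √Var(X) = 2.0482

(b) Point probability using PMF:
P(X = 3) = 0.101187

(c) Cumulative probability using CDF:
P(X ≤ 6) = F(6) = 0.695077

(d) Range probability:
P(3 ≤ X ≤ 6) = P(X ≤ 6) - P(X ≤ 2)
                   = F(6) - F(2)
                   = 0.695077 - 0.060767
                   = 0.634310

This means approximately 63.4% of outcomes fall in the interval [3, 6].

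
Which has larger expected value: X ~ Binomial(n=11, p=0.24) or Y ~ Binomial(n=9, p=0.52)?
Y has larger mean (4.6800 > 2.6400)

Compute the expected value for each distribution:

X ~ Binomial(n=11, p=0.24):
E[X] = 2.6400

Y ~ Binomial(n=9, p=0.52):
E[Y] = 4.6800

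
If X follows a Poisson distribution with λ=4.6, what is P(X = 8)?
0.049979

We have X ~ Poisson(λ=4.6).

For a Poisson distribution, the PMF gives us the probability of each outcome.

Using the PMF formula:
P(X = 8) = 0.049979

Rounded to 4 decimal places: 0.0500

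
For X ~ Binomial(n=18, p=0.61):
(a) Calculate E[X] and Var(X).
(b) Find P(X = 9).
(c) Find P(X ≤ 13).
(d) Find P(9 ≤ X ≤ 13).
(a) E[X] = 10.9800, Var(X) = 4.2822
(b) P(X = 9) = 0.118677
(c) P(X ≤ 13) = 0.890655
(d) P(9 ≤ X ≤ 13) = 0.774327

We have X ~ Binomial(n=18, p=0.61).

(a) Moments:
E[X] = 10.9800
Var(X) = 4.2822
σ = √Var(X) = 2.0693

(b) Point probability using PMF:
P(X = 9) = 0.118677

(c) Cumulative probability using CDF:
P(X ≤ 13) = F(13) = 0.890655

(d) Range probability:
P(9 ≤ X ≤ 13) = P(X ≤ 13) - P(X ≤ 8)
                   = F(13) - F(8)
                   = 0.890655 - 0.116328
                   = 0.774327

This means approximately 77.4% of outcomes fall in the interval [9, 13].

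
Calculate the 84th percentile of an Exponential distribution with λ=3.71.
0.4940

We have X ~ Exponential(λ=3.71).

We want to find x such that P(X ≤ x) = 0.84.

This is the 84th percentile, which means 84% of values fall below this point.

Using the inverse CDF (quantile function):
x = F⁻¹(0.84) = 0.4940

Verification: P(X ≤ 0.4940) = 0.84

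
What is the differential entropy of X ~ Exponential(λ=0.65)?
1.4308 nats

We have X ~ Exponential(λ=0.65).

The differential entropy measures the uncertainty or information content of the distribution.

For an Exponential distribution with λ=0.65:
h(X) = 1.4308 nats

(In bits, this would be 2.0642 bits.)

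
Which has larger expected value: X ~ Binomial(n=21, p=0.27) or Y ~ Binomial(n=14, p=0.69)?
Y has larger mean (9.6600 > 5.6700)

Compute the expected value for each distribution:

X ~ Binomial(n=21, p=0.27):
E[X] = 5.6700

Y ~ Binomial(n=14, p=0.69):
E[Y] = 9.6600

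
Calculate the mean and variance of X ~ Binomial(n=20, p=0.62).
E[X] = 12.4000, Var(X) = 4.7120

We have X ~ Binomial(n=20, p=0.62).

For a Binomial distribution with n=20, p=0.62:

Expected value:
E[X] = 12.4000

Variance:
Var(X) = 4.7120

Standard deviation:
σ = √Var(X) = 2.1707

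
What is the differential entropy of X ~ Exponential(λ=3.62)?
-0.2865 nats

We have X ~ Exponential(λ=3.62).

The differential entropy measures the uncertainty or information content of the distribution.

For an Exponential distribution with λ=3.62:
h(X) = -0.2865 nats

(In bits, this would be -0.4133 bits.)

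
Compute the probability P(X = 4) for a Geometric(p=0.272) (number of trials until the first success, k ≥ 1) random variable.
0.104945

We have X ~ Geometric(p=0.272) (number of trials until the first success, k ≥ 1).

For a Geometric distribution, the PMF gives us the probability of each outcome.

Using the PMF formula:
P(X = 4) = 0.104945

Rounded to 4 decimal places: 0.1049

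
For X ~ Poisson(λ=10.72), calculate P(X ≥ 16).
0.078423

We have X ~ Poisson(λ=10.72).

For discrete distributions, P(X ≥ 16) = 1 - P(X ≤ 15).

P(X ≤ 15) = 0.921577
P(X ≥ 16) = 1 - 0.921577 = 0.078423

So there's approximately a 7.8% chance that X is at least 16.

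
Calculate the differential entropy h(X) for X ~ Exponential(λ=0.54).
1.6162 nats

We have X ~ Exponential(λ=0.54).

The differential entropy measures the uncertainty or information content of the distribution.

For an Exponential distribution with λ=0.54:
h(X) = 1.6162 nats

(In bits, this would be 2.3317 bits.)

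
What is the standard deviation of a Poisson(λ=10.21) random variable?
3.1953

We have X ~ Poisson(λ=10.21).

For a Poisson distribution with λ=10.21:
σ = √Var(X) = 3.1953

The standard deviation is the square root of the variance.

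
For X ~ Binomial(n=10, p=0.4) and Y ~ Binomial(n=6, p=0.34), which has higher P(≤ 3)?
Y has higher probability (P(Y ≤ 3) = 0.8931 > P(X ≤ 3) = 0.3823)

Compute P(≤ 3) for each distribution:

X ~ Binomial(n=10, p=0.4):
P(X ≤ 3) = 0.3823

Y ~ Binomial(n=6, p=0.34):
P(Y ≤ 3) = 0.8931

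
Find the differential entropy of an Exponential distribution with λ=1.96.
0.3271 nats

We have X ~ Exponential(λ=1.96).

The differential entropy measures the uncertainty or information content of the distribution.

For an Exponential distribution with λ=1.96:
h(X) = 0.3271 nats

(In bits, this would be 0.4718 bits.)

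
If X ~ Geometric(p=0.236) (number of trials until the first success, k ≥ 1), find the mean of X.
4.2373

We have X ~ Geometric(p=0.236) (number of trials until the first success, k ≥ 1).

For a Geometric distribution with p=0.236 (number of trials until the first success, k ≥ 1):
E[X] = 4.2373

This is the expected (average) value of X.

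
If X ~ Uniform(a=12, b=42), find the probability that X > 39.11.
0.096333

We have X ~ Uniform(a=12, b=42).

P(X > 39.11) = 1 - P(X ≤ 39.11)
                = 1 - F(39.11)
                = 1 - 0.903667
                = 0.096333

So there's approximately a 9.6% chance that X exceeds 39.11.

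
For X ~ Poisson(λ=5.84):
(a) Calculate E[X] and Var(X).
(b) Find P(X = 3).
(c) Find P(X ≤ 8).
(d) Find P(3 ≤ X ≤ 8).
(a) E[X] = 5.8400, Var(X) = 5.8400
(b) P(X = 3) = 0.096562
(c) P(X ≤ 8) = 0.863311
(d) P(3 ≤ X ≤ 8) = 0.793810

We have X ~ Poisson(λ=5.84).

(a) Moments:
E[X] = 5.8400
Var(X) = 5.8400
σ = √Var(X) = 2.4166

(b) Point probability using PMF:
P(X = 3) = 0.096562

(c) Cumulative probability using CDF:
P(X ≤ 8) = F(8) = 0.863311

(d) Range probability:
P(3 ≤ X ≤ 8) = P(X ≤ 8) - P(X ≤ 2)
                   = F(8) - F(2)
                   = 0.863311 - 0.069500
                   = 0.793810

This means approximately 79.4% of outcomes fall in the interval [3, 8].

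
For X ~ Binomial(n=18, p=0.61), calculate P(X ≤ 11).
0.592100

We have X ~ Binomial(n=18, p=0.61).

The CDF gives us P(X ≤ k).

Using the CDF:
P(X ≤ 11) = 0.592100

This means there's approximately a 59.2% chance that X is at most 11.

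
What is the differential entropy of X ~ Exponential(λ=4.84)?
-0.5769 nats

We have X ~ Exponential(λ=4.84).

The differential entropy measures the uncertainty or information content of the distribution.

For an Exponential distribution with λ=4.84:
h(X) = -0.5769 nats

(In bits, this would be -0.8323 bits.)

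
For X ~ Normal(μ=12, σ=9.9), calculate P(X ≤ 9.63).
0.405400

We have X ~ Normal(μ=12, σ=9.9).

The CDF gives us P(X ≤ k).

Using the CDF:
P(X ≤ 9.63) = 0.405400

This means there's approximately a 40.5% chance that X is at most 9.63.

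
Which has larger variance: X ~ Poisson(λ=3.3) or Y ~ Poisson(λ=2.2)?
X has larger variance (3.3000 > 2.2000)

Compute the variance for each distribution:

X ~ Poisson(λ=3.3):
Var(X) = 3.3000

Y ~ Poisson(λ=2.2):
Var(Y) = 2.2000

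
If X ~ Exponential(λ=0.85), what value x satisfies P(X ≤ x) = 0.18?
0.2335

We have X ~ Exponential(λ=0.85).

We want to find x such that P(X ≤ x) = 0.18.

This is the 18th percentile, which means 18% of values fall below this point.

Using the inverse CDF (quantile function):
x = F⁻¹(0.18) = 0.2335

Verification: P(X ≤ 0.2335) = 0.18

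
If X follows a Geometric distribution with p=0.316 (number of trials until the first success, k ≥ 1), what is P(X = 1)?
0.316000

We have X ~ Geometric(p=0.316) (number of trials until the first success, k ≥ 1).

For a Geometric distribution, the PMF gives us the probability of each outcome.

Using the PMF formula:
P(X = 1) = 0.316000

Rounded to 4 decimal places: 0.3160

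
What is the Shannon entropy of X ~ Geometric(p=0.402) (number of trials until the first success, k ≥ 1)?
1.6762 nats

We have X ~ Geometric(p=0.402) (number of trials until the first success, k ≥ 1).

The Shannon entropy measures the uncertainty or information content of the distribution.

For a Geometric distribution with p=0.402 (number of trials until the first success, k ≥ 1):
H(X) = 1.6762 nats

(In bits, this would be 2.4182 bits.)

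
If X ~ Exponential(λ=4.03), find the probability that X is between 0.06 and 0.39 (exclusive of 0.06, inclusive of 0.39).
0.577521

We have X ~ Exponential(λ=4.03).

To find P(0.06 < X ≤ 0.39), we use:
P(0.06 < X ≤ 0.39) = P(X ≤ 0.39) - P(X ≤ 0.06)
                 = F(0.39) - F(0.06)
                 = 0.792308 - 0.214787
                 = 0.577521

So there's approximately a 57.8% chance that X falls in this range.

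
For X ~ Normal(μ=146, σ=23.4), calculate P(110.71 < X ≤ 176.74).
0.839760

We have X ~ Normal(μ=146, σ=23.4).

To find P(110.71 < X ≤ 176.74), we use:
P(110.71 < X ≤ 176.74) = P(X ≤ 176.74) - P(X ≤ 110.71)
                 = F(176.74) - F(110.71)
                 = 0.905522 - 0.065762
                 = 0.839760

So there's approximately a 84.0% chance that X falls in this range.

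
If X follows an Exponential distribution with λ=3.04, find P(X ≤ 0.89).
0.933170

We have X ~ Exponential(λ=3.04).

The CDF gives us P(X ≤ k).

Using the CDF:
P(X ≤ 0.89) = 0.933170

This means there's approximately a 93.3% chance that X is at most 0.89.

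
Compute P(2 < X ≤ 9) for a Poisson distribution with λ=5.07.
0.846683

We have X ~ Poisson(λ=5.07).

To find P(2 < X ≤ 9), we use:
P(2 < X ≤ 9) = P(X ≤ 9) - P(X ≤ 2)
                 = F(9) - F(2)
                 = 0.965562 - 0.118879
                 = 0.846683

So there's approximately a 84.7% chance that X falls in this range.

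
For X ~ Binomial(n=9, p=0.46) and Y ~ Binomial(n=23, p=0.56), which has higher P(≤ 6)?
X has higher probability (P(X ≤ 6) = 0.9436 > P(Y ≤ 6) = 0.0036)

Compute P(≤ 6) for each distribution:

X ~ Binomial(n=9, p=0.46):
P(X ≤ 6) = 0.9436

Y ~ Binomial(n=23, p=0.56):
P(Y ≤ 6) = 0.0036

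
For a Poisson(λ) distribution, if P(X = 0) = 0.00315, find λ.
λ = 5.7604

For a Poisson(λ) distribution, the PMF at 0 is:
P(X = 0) = λ^0 e^(-λ) / 0! = e^(-λ)

Given P(X = 0) = 0.00315:
e^(-λ) = 0.00315
-λ = ln(0.00315)
λ = -ln(0.00315) = 5.7604

Verification: e^(-5.7604) = 0.00315 ✓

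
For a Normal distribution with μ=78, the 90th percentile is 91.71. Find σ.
σ = 10.6980

For X ~ Normal(μ, σ), the p-th percentile satisfies x = μ + z_p × σ,
where z_p = Φ⁻¹(p) is the standard normal quantile.

Step 1: z_{0.9} = Φ⁻¹(0.9) = 1.2816

Step 2: Solve for σ:
91.71 = 78 + 1.2816 × σ
σ = (91.71 - 78) / 1.2816
σ = 13.71 / 1.2816
σ = 10.6980

Verification: μ + z × σ = 78 + 1.2816 × 10.6980 = 91.71 ✓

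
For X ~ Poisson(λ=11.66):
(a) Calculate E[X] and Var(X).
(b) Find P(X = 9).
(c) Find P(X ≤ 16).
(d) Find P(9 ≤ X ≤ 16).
(a) E[X] = 11.6600, Var(X) = 11.6600
(b) P(X = 9) = 0.094766
(c) P(X ≤ 16) = 0.916124
(d) P(9 ≤ X ≤ 16) = 0.737533

We have X ~ Poisson(λ=11.66).

(a) Moments:
E[X] = 11.6600
Var(X) = 11.6600
σ = √Var(X) = 3.4147

(b) Point probability using PMF:
P(X = 9) = 0.094766

(c) Cumulative probability using CDF:
P(X ≤ 16) = F(16) = 0.916124

(d) Range probability:
P(9 ≤ X ≤ 16) = P(X ≤ 16) - P(X ≤ 8)
                   = F(16) - F(8)
                   = 0.916124 - 0.178591
                   = 0.737533

This means approximately 73.8% of outcomes fall in the interval [9, 16].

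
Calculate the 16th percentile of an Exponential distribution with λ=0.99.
0.1761

We have X ~ Exponential(λ=0.99).

We want to find x such that P(X ≤ x) = 0.16.

This is the 16th percentile, which means 16% of values fall below this point.

Using the inverse CDF (quantile function):
x = F⁻¹(0.16) = 0.1761

Verification: P(X ≤ 0.1761) = 0.16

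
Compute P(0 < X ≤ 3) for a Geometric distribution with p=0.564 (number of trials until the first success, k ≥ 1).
0.917118

We have X ~ Geometric(p=0.564) (number of trials until the first success, k ≥ 1).

To find P(0 < X ≤ 3), we use:
P(0 < X ≤ 3) = P(X ≤ 3) - P(X ≤ 0)
                 = F(3) - F(0)
                 = 0.917118 - 0.000000
                 = 0.917118

So there's approximately a 91.7% chance that X falls in this range.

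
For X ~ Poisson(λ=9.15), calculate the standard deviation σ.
3.0249

We have X ~ Poisson(λ=9.15).

For a Poisson distribution with λ=9.15:
σ = √Var(X) = 3.0249

The standard deviation is the square root of the variance.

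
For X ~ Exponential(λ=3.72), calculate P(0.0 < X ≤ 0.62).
0.900381

We have X ~ Exponential(λ=3.72).

To find P(0.0 < X ≤ 0.62), we use:
P(0.0 < X ≤ 0.62) = P(X ≤ 0.62) - P(X ≤ 0.0)
                 = F(0.62) - F(0.0)
                 = 0.900381 - 0.000000
                 = 0.900381

So there's approximately a 90.0% chance that X falls in this range.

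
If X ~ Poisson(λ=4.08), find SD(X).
2.0199

We have X ~ Poisson(λ=4.08).

For a Poisson distribution with λ=4.08:
σ = √Var(X) = 2.0199

The standard deviation is the square root of the variance.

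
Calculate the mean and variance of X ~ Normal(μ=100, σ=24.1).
E[X] = 100.0000, Var(X) = 580.8100

We have X ~ Normal(μ=100, σ=24.1).

For a Normal distribution with μ=100, σ=24.1:

Expected value:
E[X] = 100.0000

Variance:
Var(X) = 580.8100

Standard deviation:
σ = √Var(X) = 24.1000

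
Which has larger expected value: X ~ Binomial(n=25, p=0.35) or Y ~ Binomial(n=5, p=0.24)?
X has larger mean (8.7500 > 1.2000)

Compute the expected value for each distribution:

X ~ Binomial(n=25, p=0.35):
E[X] = 8.7500

Y ~ Binomial(n=5, p=0.24):
E[Y] = 1.2000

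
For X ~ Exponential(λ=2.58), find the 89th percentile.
0.8555

We have X ~ Exponential(λ=2.58).

We want to find x such that P(X ≤ x) = 0.89.

This is the 89th percentile, which means 89% of values fall below this point.

Using the inverse CDF (quantile function):
x = F⁻¹(0.89) = 0.8555

Verification: P(X ≤ 0.8555) = 0.89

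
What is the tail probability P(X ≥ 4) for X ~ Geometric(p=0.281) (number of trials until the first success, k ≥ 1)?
0.371695

We have X ~ Geometric(p=0.281) (number of trials until the first success, k ≥ 1).

For discrete distributions, P(X ≥ 4) = 1 - P(X ≤ 3).

P(X ≤ 3) = 0.628305
P(X ≥ 4) = 1 - 0.628305 = 0.371695

So there's approximately a 37.2% chance that X is at least 4.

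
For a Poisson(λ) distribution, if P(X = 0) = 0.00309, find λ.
λ = 5.7796

For a Poisson(λ) distribution, the PMF at 0 is:
P(X = 0) = λ^0 e^(-λ) / 0! = e^(-λ)

Given P(X = 0) = 0.00309:
e^(-λ) = 0.00309
-λ = ln(0.00309)
λ = -ln(0.00309) = 5.7796

Verification: e^(-5.7796) = 0.00309 ✓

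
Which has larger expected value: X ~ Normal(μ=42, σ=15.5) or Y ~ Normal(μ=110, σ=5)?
Y has larger mean (110.0000 > 42.0000)

Compute the expected value for each distribution:

X ~ Normal(μ=42, σ=15.5):
E[X] = 42.0000

Y ~ Normal(μ=110, σ=5):
E[Y] = 110.0000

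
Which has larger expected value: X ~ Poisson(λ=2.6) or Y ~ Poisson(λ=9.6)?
Y has larger mean (9.6000 > 2.6000)

Compute the expected value for each distribution:

X ~ Poisson(λ=2.6):
E[X] = 2.6000

Y ~ Poisson(λ=9.6):
E[Y] = 9.6000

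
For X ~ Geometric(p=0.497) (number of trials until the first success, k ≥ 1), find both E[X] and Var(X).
E[X] = 2.0121, Var(X) = 2.0364

We have X ~ Geometric(p=0.497) (number of trials until the first success, k ≥ 1).

For a Geometric distribution with p=0.497 (number of trials until the first success, k ≥ 1):

Expected value:
E[X] = 2.0121

Variance:
Var(X) = 2.0364

Standard deviation:
σ = √Var(X) = 1.4270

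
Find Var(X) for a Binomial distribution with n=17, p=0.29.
3.5003

We have X ~ Binomial(n=17, p=0.29).

For a Binomial distribution with n=17, p=0.29:
Var(X) = 3.5003

The variance measures the spread of the distribution around the mean.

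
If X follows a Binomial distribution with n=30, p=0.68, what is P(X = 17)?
0.062793

We have X ~ Binomial(n=30, p=0.68).

For a Binomial distribution, the PMF gives us the probability of each outcome.

Using the PMF formula:
P(X = 17) = 0.062793

Rounded to 4 decimal places: 0.0628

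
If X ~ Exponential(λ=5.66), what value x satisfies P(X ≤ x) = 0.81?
0.2934

We have X ~ Exponential(λ=5.66).

We want to find x such that P(X ≤ x) = 0.81.

This is the 81st percentile, which means 81% of values fall below this point.

Using the inverse CDF (quantile function):
x = F⁻¹(0.81) = 0.2934

Verification: P(X ≤ 0.2934) = 0.81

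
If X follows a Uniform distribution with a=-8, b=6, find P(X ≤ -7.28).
0.051429

We have X ~ Uniform(a=-8, b=6).

The CDF gives us P(X ≤ k).

Using the CDF:
P(X ≤ -7.28) = 0.051429

This means there's approximately a 5.1% chance that X is at most -7.28.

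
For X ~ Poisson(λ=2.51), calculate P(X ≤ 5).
0.957308

We have X ~ Poisson(λ=2.51).

The CDF gives us P(X ≤ k).

Using the CDF:
P(X ≤ 5) = 0.957308

This means there's approximately a 95.7% chance that X is at most 5.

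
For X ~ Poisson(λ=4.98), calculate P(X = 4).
0.176165

We have X ~ Poisson(λ=4.98).

For a Poisson distribution, the PMF gives us the probability of each outcome.

Using the PMF formula:
P(X = 4) = 0.176165

Rounded to 4 decimal places: 0.1762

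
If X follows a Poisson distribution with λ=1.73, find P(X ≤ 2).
0.749284

We have X ~ Poisson(λ=1.73).

The CDF gives us P(X ≤ k).

Using the CDF:
P(X ≤ 2) = 0.749284

This means there's approximately a 74.9% chance that X is at most 2.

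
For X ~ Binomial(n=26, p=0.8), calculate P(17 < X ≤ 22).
0.733916

We have X ~ Binomial(n=26, p=0.8).

To find P(17 < X ≤ 22), we use:
P(17 < X ≤ 22) = P(X ≤ 22) - P(X ≤ 17)
                 = F(22) - F(17)
                 = 0.793160 - 0.059244
                 = 0.733916

So there's approximately a 73.4% chance that X falls in this range.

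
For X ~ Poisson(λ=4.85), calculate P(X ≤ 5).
0.642261

We have X ~ Poisson(λ=4.85).

The CDF gives us P(X ≤ k).

Using the CDF:
P(X ≤ 5) = 0.642261

This means there's approximately a 64.2% chance that X is at most 5.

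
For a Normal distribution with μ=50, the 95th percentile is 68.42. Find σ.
σ = 11.1986

For X ~ Normal(μ, σ), the p-th percentile satisfies x = μ + z_p × σ,
where z_p = Φ⁻¹(p) is the standard normal quantile.

Step 1: z_{0.95} = Φ⁻¹(0.95) = 1.6449

Step 2: Solve for σ:
68.42 = 50 + 1.6449 × σ
σ = (68.42 - 50) / 1.6449
σ = 18.42 / 1.6449
σ = 11.1986

Verification: μ + z × σ = 50 + 1.6449 × 11.1986 = 68.42 ✓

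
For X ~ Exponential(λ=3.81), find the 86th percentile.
0.5160

We have X ~ Exponential(λ=3.81).

We want to find x such that P(X ≤ x) = 0.86.

This is the 86th percentile, which means 86% of values fall below this point.

Using the inverse CDF (quantile function):
x = F⁻¹(0.86) = 0.5160

Verification: P(X ≤ 0.5160) = 0.86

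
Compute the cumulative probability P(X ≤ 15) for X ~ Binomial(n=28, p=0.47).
0.812247

We have X ~ Binomial(n=28, p=0.47).

The CDF gives us P(X ≤ k).

Using the CDF:
P(X ≤ 15) = 0.812247

This means there's approximately a 81.2% chance that X is at most 15.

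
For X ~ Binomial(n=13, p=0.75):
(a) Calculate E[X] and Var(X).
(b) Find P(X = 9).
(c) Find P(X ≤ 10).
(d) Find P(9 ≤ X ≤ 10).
(a) E[X] = 9.7500, Var(X) = 2.4375
(b) P(X = 9) = 0.209709
(c) P(X ≤ 10) = 0.667398
(d) P(9 ≤ X ≤ 10) = 0.461360

We have X ~ Binomial(n=13, p=0.75).

(a) Moments:
E[X] = 9.7500
Var(X) = 2.4375
σ = √Var(X) = 1.5612

(b) Point probability using PMF:
P(X = 9) = 0.209709

(c) Cumulative probability using CDF:
P(X ≤ 10) = F(10) = 0.667398

(d) Range probability:
P(9 ≤ X ≤ 10) = P(X ≤ 10) - P(X ≤ 8)
                   = F(10) - F(8)
                   = 0.667398 - 0.206038
                   = 0.461360

This means approximately 46.1% of outcomes fall in the interval [9, 10].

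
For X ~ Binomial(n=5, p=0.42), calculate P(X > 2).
0.352540

We have X ~ Binomial(n=5, p=0.42).

P(X > 2) = 1 - P(X ≤ 2)
                = 1 - F(2)
                = 1 - 0.647460
                = 0.352540

So there's approximately a 35.3% chance that X exceeds 2.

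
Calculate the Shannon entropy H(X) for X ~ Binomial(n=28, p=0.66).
2.3363 nats

We have X ~ Binomial(n=28, p=0.66).

The Shannon entropy measures the uncertainty or information content of the distribution.

For a Binomial distribution with n=28, p=0.66:
H(X) = 2.3363 nats

(In bits, this would be 3.3705 bits.)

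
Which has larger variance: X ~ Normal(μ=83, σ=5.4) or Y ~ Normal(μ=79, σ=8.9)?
Y has larger variance (79.2100 > 29.1600)

Compute the variance for each distribution:

X ~ Normal(μ=83, σ=5.4):
Var(X) = 29.1600

Y ~ Normal(μ=79, σ=8.9):
Var(Y) = 79.2100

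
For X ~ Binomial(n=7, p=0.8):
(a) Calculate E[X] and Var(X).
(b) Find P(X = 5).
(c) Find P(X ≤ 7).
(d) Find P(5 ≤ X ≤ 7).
(a) E[X] = 5.6000, Var(X) = 1.1200
(b) P(X = 5) = 0.275251
(c) P(X ≤ 7) = 1.000000
(d) P(5 ≤ X ≤ 7) = 0.851968

We have X ~ Binomial(n=7, p=0.8).

(a) Moments:
E[X] = 5.6000
Var(X) = 1.1200
σ = √Var(X) = 1.0583

(b) Point probability using PMF:
P(X = 5) = 0.275251

(c) Cumulative probability using CDF:
P(X ≤ 7) = F(7) = 1.000000

(d) Range probability:
P(5 ≤ X ≤ 7) = P(X ≤ 7) - P(X ≤ 4)
                   = F(7) - F(4)
                   = 1.000000 - 0.148032
                   = 0.851968

This means approximately 85.2% of outcomes fall in the interval [5, 7].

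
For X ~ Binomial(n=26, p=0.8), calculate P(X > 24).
0.022667

We have X ~ Binomial(n=26, p=0.8).

P(X > 24) = 1 - P(X ≤ 24)
                = 1 - F(24)
                = 1 - 0.977333
                = 0.022667

So there's approximately a 2.3% chance that X exceeds 24.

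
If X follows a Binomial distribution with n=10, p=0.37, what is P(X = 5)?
0.173425

We have X ~ Binomial(n=10, p=0.37).

For a Binomial distribution, the PMF gives us the probability of each outcome.

Using the PMF formula:
P(X = 5) = 0.173425

Rounded to 4 decimal places: 0.1734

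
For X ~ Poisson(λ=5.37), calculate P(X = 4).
0.161259

We have X ~ Poisson(λ=5.37).

For a Poisson distribution, the PMF gives us the probability of each outcome.

Using the PMF formula:
P(X = 4) = 0.161259

Rounded to 4 decimal places: 0.1613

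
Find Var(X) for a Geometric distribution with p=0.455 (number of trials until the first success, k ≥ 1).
2.6325

We have X ~ Geometric(p=0.455) (number of trials until the first success, k ≥ 1).

For a Geometric distribution with p=0.455 (number of trials until the first success, k ≥ 1):
Var(X) = 2.6325

The variance measures the spread of the distribution around the mean.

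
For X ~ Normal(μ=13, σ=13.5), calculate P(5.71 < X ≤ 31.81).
0.623642

We have X ~ Normal(μ=13, σ=13.5).

To find P(5.71 < X ≤ 31.81), we use:
P(5.71 < X ≤ 31.81) = P(X ≤ 31.81) - P(X ≤ 5.71)
                 = F(31.81) - F(5.71)
                 = 0.918240 - 0.294599
                 = 0.623642

So there's approximately a 62.4% chance that X falls in this range.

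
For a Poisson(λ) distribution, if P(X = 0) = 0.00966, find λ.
λ = 4.6398

For a Poisson(λ) distribution, the PMF at 0 is:
P(X = 0) = λ^0 e^(-λ) / 0! = e^(-λ)

Given P(X = 0) = 0.00966:
e^(-λ) = 0.00966
-λ = ln(0.00966)
λ = -ln(0.00966) = 4.6398

Verification: e^(-4.6398) = 0.00966 ✓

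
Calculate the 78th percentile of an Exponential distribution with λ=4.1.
0.3693

We have X ~ Exponential(λ=4.1).

We want to find x such that P(X ≤ x) = 0.78.

This is the 78th percentile, which means 78% of values fall below this point.

Using the inverse CDF (quantile function):
x = F⁻¹(0.78) = 0.3693

Verification: P(X ≤ 0.3693) = 0.78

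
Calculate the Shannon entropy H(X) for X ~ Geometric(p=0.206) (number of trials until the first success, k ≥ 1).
2.4690 nats

We have X ~ Geometric(p=0.206) (number of trials until the first success, k ≥ 1).

The Shannon entropy measures the uncertainty or information content of the distribution.

For a Geometric distribution with p=0.206 (number of trials until the first success, k ≥ 1):
H(X) = 2.4690 nats

(In bits, this would be 3.5620 bits.)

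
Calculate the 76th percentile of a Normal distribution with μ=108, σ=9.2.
114.4980

We have X ~ Normal(μ=108, σ=9.2).

We want to find x such that P(X ≤ x) = 0.76.

This is the 76th percentile, which means 76% of values fall below this point.

Using the inverse CDF (quantile function):
x = F⁻¹(0.76) = 114.4980

Verification: P(X ≤ 114.4980) = 0.76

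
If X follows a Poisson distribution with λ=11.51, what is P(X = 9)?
0.097991

We have X ~ Poisson(λ=11.51).

For a Poisson distribution, the PMF gives us the probability of each outcome.

Using the PMF formula:
P(X = 9) = 0.097991

Rounded to 4 decimal places: 0.0980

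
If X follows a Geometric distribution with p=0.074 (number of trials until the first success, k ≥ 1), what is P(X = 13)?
0.029415

We have X ~ Geometric(p=0.074) (number of trials until the first success, k ≥ 1).

For a Geometric distribution, the PMF gives us the probability of each outcome.

Using the PMF formula:
P(X = 13) = 0.029415

Rounded to 4 decimal places: 0.0294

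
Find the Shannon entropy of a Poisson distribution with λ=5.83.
2.2844 nats

We have X ~ Poisson(λ=5.83).

The Shannon entropy measures the uncertainty or information content of the distribution.

For a Poisson distribution with λ=5.83:
H(X) = 2.2844 nats

(In bits, this would be 3.2957 bits.)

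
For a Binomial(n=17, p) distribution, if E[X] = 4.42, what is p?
p = 0.26

For a Binomial(n, p) distribution:
E[X] = n × p

Given n = 17 and E[X] = 4.42:
4.42 = 17 × p
p = 4.42 / 17 = 0.26

Verification: Binomial(17, 0.26) has E[X] = 4.42 ✓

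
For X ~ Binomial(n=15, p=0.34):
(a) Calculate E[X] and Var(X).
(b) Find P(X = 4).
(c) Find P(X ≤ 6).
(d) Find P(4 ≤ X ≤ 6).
(a) E[X] = 5.1000, Var(X) = 3.3660
(b) P(X = 4) = 0.188813
(c) P(X ≤ 6) = 0.780571
(d) P(4 ≤ X ≤ 6) = 0.586528

We have X ~ Binomial(n=15, p=0.34).

(a) Moments:
E[X] = 5.1000
Var(X) = 3.3660
σ = √Var(X) = 1.8347

(b) Point probability using PMF:
P(X = 4) = 0.188813

(c) Cumulative probability using CDF:
P(X ≤ 6) = F(6) = 0.780571

(d) Range probability:
P(4 ≤ X ≤ 6) = P(X ≤ 6) - P(X ≤ 3)
                   = F(6) - F(3)
                   = 0.780571 - 0.194043
                   = 0.586528

This means approximately 58.7% of outcomes fall in the interval [4, 6].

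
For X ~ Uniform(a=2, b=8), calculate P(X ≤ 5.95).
0.658333

We have X ~ Uniform(a=2, b=8).

The CDF gives us P(X ≤ k).

Using the CDF:
P(X ≤ 5.95) = 0.658333

This means there's approximately a 65.8% chance that X is at most 5.95.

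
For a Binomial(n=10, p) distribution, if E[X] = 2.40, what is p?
p = 0.24

For a Binomial(n, p) distribution:
E[X] = n × p

Given n = 10 and E[X] = 2.40:
2.40 = 10 × p
p = 2.40 / 10 = 0.24

Verification: Binomial(10, 0.24) has E[X] = 2.40 ✓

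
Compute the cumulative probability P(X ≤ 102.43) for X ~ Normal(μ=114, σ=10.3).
0.130655

We have X ~ Normal(μ=114, σ=10.3).

The CDF gives us P(X ≤ k).

Using the CDF:
P(X ≤ 102.43) = 0.130655

This means there's approximately a 13.1% chance that X is at most 102.43.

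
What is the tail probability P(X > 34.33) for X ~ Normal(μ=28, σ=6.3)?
0.157506

We have X ~ Normal(μ=28, σ=6.3).

P(X > 34.33) = 1 - P(X ≤ 34.33)
                = 1 - F(34.33)
                = 1 - 0.842494
                = 0.157506

So there's approximately a 15.8% chance that X exceeds 34.33.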